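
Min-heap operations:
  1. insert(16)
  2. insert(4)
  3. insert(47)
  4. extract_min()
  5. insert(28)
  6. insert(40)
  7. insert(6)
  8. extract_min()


insert(16) -> [16]
insert(4) -> [4, 16]
insert(47) -> [4, 16, 47]
extract_min()->4, [16, 47]
insert(28) -> [16, 47, 28]
insert(40) -> [16, 40, 28, 47]
insert(6) -> [6, 16, 28, 47, 40]
extract_min()->6, [16, 40, 28, 47]

Final heap: [16, 40, 28, 47]


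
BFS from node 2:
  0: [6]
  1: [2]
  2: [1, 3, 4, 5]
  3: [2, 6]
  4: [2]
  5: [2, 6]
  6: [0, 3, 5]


Visit 2, enqueue [1, 3, 4, 5]
Visit 1, enqueue []
Visit 3, enqueue [6]
Visit 4, enqueue []
Visit 5, enqueue []
Visit 6, enqueue [0]
Visit 0, enqueue []

BFS order: [2, 1, 3, 4, 5, 6, 0]


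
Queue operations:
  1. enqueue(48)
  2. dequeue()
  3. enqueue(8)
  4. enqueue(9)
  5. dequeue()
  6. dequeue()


enqueue(48) -> [48]
dequeue()->48, []
enqueue(8) -> [8]
enqueue(9) -> [8, 9]
dequeue()->8, [9]
dequeue()->9, []

Final queue: []


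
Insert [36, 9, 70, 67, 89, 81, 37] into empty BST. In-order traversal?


Insert 36: root
Insert 9: L from 36
Insert 70: R from 36
Insert 67: R from 36 -> L from 70
Insert 89: R from 36 -> R from 70
Insert 81: R from 36 -> R from 70 -> L from 89
Insert 37: R from 36 -> L from 70 -> L from 67

In-order: [9, 36, 37, 67, 70, 81, 89]


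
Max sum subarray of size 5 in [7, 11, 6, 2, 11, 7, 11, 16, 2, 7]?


[0:5]: 37
[1:6]: 37
[2:7]: 37
[3:8]: 47
[4:9]: 47
[5:10]: 43

Max: 47 at [3:8]


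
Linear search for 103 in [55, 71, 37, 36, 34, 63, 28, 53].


i=0: 55!=103
i=1: 71!=103
i=2: 37!=103
i=3: 36!=103
i=4: 34!=103
i=5: 63!=103
i=6: 28!=103
i=7: 53!=103

Not found, 8 comps


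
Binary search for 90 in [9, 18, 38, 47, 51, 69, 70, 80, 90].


Step 1: lo=0, hi=8, mid=4, val=51
Step 2: lo=5, hi=8, mid=6, val=70
Step 3: lo=7, hi=8, mid=7, val=80
Step 4: lo=8, hi=8, mid=8, val=90

Found at index 8


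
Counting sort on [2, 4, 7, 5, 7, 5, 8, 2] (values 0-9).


Input: [2, 4, 7, 5, 7, 5, 8, 2]
Counts: [0, 0, 2, 0, 1, 2, 0, 2, 1, 0]

Sorted: [2, 2, 4, 5, 5, 7, 7, 8]


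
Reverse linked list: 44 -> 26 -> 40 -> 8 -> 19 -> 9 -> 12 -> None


Step 1: curr=44, set curr.next=prev(None) | reversed so far: 44
Step 2: curr=26, set curr.next=prev(44) | reversed so far: 26 -> 44
Step 3: curr=40, set curr.next=prev(26) | reversed so far: 40 -> 26 -> 44
Step 4: curr=8, set curr.next=prev(40) | reversed so far: 8 -> 40 -> 26 -> 44
Step 5: curr=19, set curr.next=prev(8) | reversed so far: 19 -> 8 -> 40 -> 26 -> 44
Step 6: curr=9, set curr.next=prev(19) | reversed so far: 9 -> 19 -> 8 -> 40 -> 26 -> 44
Step 7: curr=12, set curr.next=prev(9) | reversed so far: 12 -> 9 -> 19 -> 8 -> 40 -> 26 -> 44

12 -> 9 -> 19 -> 8 -> 40 -> 26 -> 44 -> None


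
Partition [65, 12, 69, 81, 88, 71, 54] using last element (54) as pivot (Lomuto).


Pivot: 54
  12 <= 54: swap -> [12, 65, 69, 81, 88, 71, 54]
Place pivot at 1: [12, 54, 69, 81, 88, 71, 65]

Partitioned: [12, 54, 69, 81, 88, 71, 65]


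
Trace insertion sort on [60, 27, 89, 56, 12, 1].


Initial: [60, 27, 89, 56, 12, 1]
Insert 27: [27, 60, 89, 56, 12, 1]
Insert 89: [27, 60, 89, 56, 12, 1]
Insert 56: [27, 56, 60, 89, 12, 1]
Insert 12: [12, 27, 56, 60, 89, 1]
Insert 1: [1, 12, 27, 56, 60, 89]

Sorted: [1, 12, 27, 56, 60, 89]


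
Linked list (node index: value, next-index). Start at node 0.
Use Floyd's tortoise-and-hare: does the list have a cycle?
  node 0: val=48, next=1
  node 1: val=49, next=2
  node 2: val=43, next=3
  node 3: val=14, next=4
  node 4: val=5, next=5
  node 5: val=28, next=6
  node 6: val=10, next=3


Floyd's tortoise (slow, +1) and hare (fast, +2):
  init: slow=0, fast=0
  step 1: slow=1, fast=2
  step 2: slow=2, fast=4
  step 3: slow=3, fast=6
  step 4: slow=4, fast=4
  slow == fast at node 4: cycle detected

Cycle: yes


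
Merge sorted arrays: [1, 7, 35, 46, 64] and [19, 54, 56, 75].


Take 1 from A
Take 7 from A
Take 19 from B
Take 35 from A
Take 46 from A
Take 54 from B
Take 56 from B
Take 64 from A

Merged: [1, 7, 19, 35, 46, 54, 56, 64, 75]


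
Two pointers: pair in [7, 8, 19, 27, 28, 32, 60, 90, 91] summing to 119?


lo=0(7)+hi=8(91)=98
lo=1(8)+hi=8(91)=99
lo=2(19)+hi=8(91)=110
lo=3(27)+hi=8(91)=118
lo=4(28)+hi=8(91)=119

Yes: 28+91=119


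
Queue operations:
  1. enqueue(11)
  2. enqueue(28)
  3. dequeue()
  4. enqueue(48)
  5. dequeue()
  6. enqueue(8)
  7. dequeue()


enqueue(11) -> [11]
enqueue(28) -> [11, 28]
dequeue()->11, [28]
enqueue(48) -> [28, 48]
dequeue()->28, [48]
enqueue(8) -> [48, 8]
dequeue()->48, [8]

Final queue: [8]


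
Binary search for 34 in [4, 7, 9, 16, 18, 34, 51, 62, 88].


Step 1: lo=0, hi=8, mid=4, val=18
Step 2: lo=5, hi=8, mid=6, val=51
Step 3: lo=5, hi=5, mid=5, val=34

Found at index 5


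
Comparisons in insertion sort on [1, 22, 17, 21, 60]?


Algorithm: insertion sort
Input: [1, 22, 17, 21, 60]
Sorted: [1, 17, 21, 22, 60]

6


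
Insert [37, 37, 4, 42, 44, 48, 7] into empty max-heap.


Insert 37: [37]
Insert 37: [37, 37]
Insert 4: [37, 37, 4]
Insert 42: [42, 37, 4, 37]
Insert 44: [44, 42, 4, 37, 37]
Insert 48: [48, 42, 44, 37, 37, 4]
Insert 7: [48, 42, 44, 37, 37, 4, 7]

Final heap: [48, 42, 44, 37, 37, 4, 7]


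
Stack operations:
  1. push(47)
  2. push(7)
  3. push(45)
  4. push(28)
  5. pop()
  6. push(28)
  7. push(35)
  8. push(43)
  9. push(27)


push(47) -> [47]
push(7) -> [47, 7]
push(45) -> [47, 7, 45]
push(28) -> [47, 7, 45, 28]
pop()->28, [47, 7, 45]
push(28) -> [47, 7, 45, 28]
push(35) -> [47, 7, 45, 28, 35]
push(43) -> [47, 7, 45, 28, 35, 43]
push(27) -> [47, 7, 45, 28, 35, 43, 27]

Final stack: [47, 7, 45, 28, 35, 43, 27]


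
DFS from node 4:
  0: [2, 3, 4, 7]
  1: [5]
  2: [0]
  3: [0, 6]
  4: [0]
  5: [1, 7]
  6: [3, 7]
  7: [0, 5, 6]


Visit 4, push [0]
Visit 0, push [7, 3, 2]
Visit 2, push []
Visit 3, push [6]
Visit 6, push [7]
Visit 7, push [5]
Visit 5, push [1]
Visit 1, push []

DFS order: [4, 0, 2, 3, 6, 7, 5, 1]


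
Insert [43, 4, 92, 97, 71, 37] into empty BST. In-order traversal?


Insert 43: root
Insert 4: L from 43
Insert 92: R from 43
Insert 97: R from 43 -> R from 92
Insert 71: R from 43 -> L from 92
Insert 37: L from 43 -> R from 4

In-order: [4, 37, 43, 71, 92, 97]


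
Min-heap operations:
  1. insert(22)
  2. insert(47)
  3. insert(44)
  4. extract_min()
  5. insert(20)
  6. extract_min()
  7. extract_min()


insert(22) -> [22]
insert(47) -> [22, 47]
insert(44) -> [22, 47, 44]
extract_min()->22, [44, 47]
insert(20) -> [20, 47, 44]
extract_min()->20, [44, 47]
extract_min()->44, [47]

Final heap: [47]


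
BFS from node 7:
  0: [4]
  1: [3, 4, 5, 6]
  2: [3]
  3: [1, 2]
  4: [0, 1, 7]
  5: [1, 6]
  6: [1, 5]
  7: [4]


Visit 7, enqueue [4]
Visit 4, enqueue [0, 1]
Visit 0, enqueue []
Visit 1, enqueue [3, 5, 6]
Visit 3, enqueue [2]
Visit 5, enqueue []
Visit 6, enqueue []
Visit 2, enqueue []

BFS order: [7, 4, 0, 1, 3, 5, 6, 2]


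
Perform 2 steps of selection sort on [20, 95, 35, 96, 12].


Initial: [20, 95, 35, 96, 12]
Step 1: min=12 at 4
  Swap: [12, 95, 35, 96, 20]
Step 2: min=20 at 4
  Swap: [12, 20, 35, 96, 95]

After 2 steps: [12, 20, 35, 96, 95]


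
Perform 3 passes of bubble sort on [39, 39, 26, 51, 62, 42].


Initial: [39, 39, 26, 51, 62, 42]
Pass 1: [39, 26, 39, 51, 42, 62] (2 swaps)
Pass 2: [26, 39, 39, 42, 51, 62] (2 swaps)
Pass 3: [26, 39, 39, 42, 51, 62] (0 swaps)

After 3 passes: [26, 39, 39, 42, 51, 62]


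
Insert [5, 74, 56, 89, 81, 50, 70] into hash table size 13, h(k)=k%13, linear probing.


Insert 5: h=5 -> slot 5
Insert 74: h=9 -> slot 9
Insert 56: h=4 -> slot 4
Insert 89: h=11 -> slot 11
Insert 81: h=3 -> slot 3
Insert 50: h=11, 1 probes -> slot 12
Insert 70: h=5, 1 probes -> slot 6

Table: [None, None, None, 81, 56, 5, 70, None, None, 74, None, 89, 50]


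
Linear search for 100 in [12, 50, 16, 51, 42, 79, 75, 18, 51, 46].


i=0: 12!=100
i=1: 50!=100
i=2: 16!=100
i=3: 51!=100
i=4: 42!=100
i=5: 79!=100
i=6: 75!=100
i=7: 18!=100
i=8: 51!=100
i=9: 46!=100

Not found, 10 comps


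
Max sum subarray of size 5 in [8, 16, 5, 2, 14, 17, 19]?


[0:5]: 45
[1:6]: 54
[2:7]: 57

Max: 57 at [2:7]


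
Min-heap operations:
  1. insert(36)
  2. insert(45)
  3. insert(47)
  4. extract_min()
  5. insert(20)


insert(36) -> [36]
insert(45) -> [36, 45]
insert(47) -> [36, 45, 47]
extract_min()->36, [45, 47]
insert(20) -> [20, 47, 45]

Final heap: [20, 47, 45]


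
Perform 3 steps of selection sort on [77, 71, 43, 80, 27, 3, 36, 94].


Initial: [77, 71, 43, 80, 27, 3, 36, 94]
Step 1: min=3 at 5
  Swap: [3, 71, 43, 80, 27, 77, 36, 94]
Step 2: min=27 at 4
  Swap: [3, 27, 43, 80, 71, 77, 36, 94]
Step 3: min=36 at 6
  Swap: [3, 27, 36, 80, 71, 77, 43, 94]

After 3 steps: [3, 27, 36, 80, 71, 77, 43, 94]


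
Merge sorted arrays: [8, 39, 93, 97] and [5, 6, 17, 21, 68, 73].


Take 5 from B
Take 6 from B
Take 8 from A
Take 17 from B
Take 21 from B
Take 39 from A
Take 68 from B
Take 73 from B

Merged: [5, 6, 8, 17, 21, 39, 68, 73, 93, 97]


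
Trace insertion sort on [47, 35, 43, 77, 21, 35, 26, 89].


Initial: [47, 35, 43, 77, 21, 35, 26, 89]
Insert 35: [35, 47, 43, 77, 21, 35, 26, 89]
Insert 43: [35, 43, 47, 77, 21, 35, 26, 89]
Insert 77: [35, 43, 47, 77, 21, 35, 26, 89]
Insert 21: [21, 35, 43, 47, 77, 35, 26, 89]
Insert 35: [21, 35, 35, 43, 47, 77, 26, 89]
Insert 26: [21, 26, 35, 35, 43, 47, 77, 89]
Insert 89: [21, 26, 35, 35, 43, 47, 77, 89]

Sorted: [21, 26, 35, 35, 43, 47, 77, 89]


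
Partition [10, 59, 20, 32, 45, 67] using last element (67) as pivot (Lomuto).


Pivot: 67
  10 <= 67: advance i (no swap)
  59 <= 67: advance i (no swap)
  20 <= 67: advance i (no swap)
  32 <= 67: advance i (no swap)
  45 <= 67: advance i (no swap)
Place pivot at 5: [10, 59, 20, 32, 45, 67]

Partitioned: [10, 59, 20, 32, 45, 67]


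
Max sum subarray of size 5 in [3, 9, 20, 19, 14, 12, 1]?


[0:5]: 65
[1:6]: 74
[2:7]: 66

Max: 74 at [1:6]


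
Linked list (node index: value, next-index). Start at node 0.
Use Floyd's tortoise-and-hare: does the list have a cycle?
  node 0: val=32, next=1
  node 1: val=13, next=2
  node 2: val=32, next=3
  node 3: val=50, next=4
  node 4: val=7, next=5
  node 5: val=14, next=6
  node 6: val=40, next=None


Floyd's tortoise (slow, +1) and hare (fast, +2):
  init: slow=0, fast=0
  step 1: slow=1, fast=2
  step 2: slow=2, fast=4
  step 3: slow=3, fast=6
  step 4: fast -> None, no cycle

Cycle: no


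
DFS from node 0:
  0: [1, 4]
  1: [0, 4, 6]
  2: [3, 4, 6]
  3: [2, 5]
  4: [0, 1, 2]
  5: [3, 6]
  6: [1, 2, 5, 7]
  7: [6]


Visit 0, push [4, 1]
Visit 1, push [6, 4]
Visit 4, push [2]
Visit 2, push [6, 3]
Visit 3, push [5]
Visit 5, push [6]
Visit 6, push [7]
Visit 7, push []

DFS order: [0, 1, 4, 2, 3, 5, 6, 7]


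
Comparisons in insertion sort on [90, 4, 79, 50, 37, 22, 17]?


Algorithm: insertion sort
Input: [90, 4, 79, 50, 37, 22, 17]
Sorted: [4, 17, 22, 37, 50, 79, 90]

21


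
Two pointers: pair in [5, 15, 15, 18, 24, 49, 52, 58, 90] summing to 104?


lo=0(5)+hi=8(90)=95
lo=1(15)+hi=8(90)=105
lo=1(15)+hi=7(58)=73
lo=2(15)+hi=7(58)=73
lo=3(18)+hi=7(58)=76
lo=4(24)+hi=7(58)=82
lo=5(49)+hi=7(58)=107
lo=5(49)+hi=6(52)=101

No pair found


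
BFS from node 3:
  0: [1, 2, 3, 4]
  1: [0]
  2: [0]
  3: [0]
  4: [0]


Visit 3, enqueue [0]
Visit 0, enqueue [1, 2, 4]
Visit 1, enqueue []
Visit 2, enqueue []
Visit 4, enqueue []

BFS order: [3, 0, 1, 2, 4]


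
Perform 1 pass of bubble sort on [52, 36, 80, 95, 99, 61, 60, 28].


Initial: [52, 36, 80, 95, 99, 61, 60, 28]
Pass 1: [36, 52, 80, 95, 61, 60, 28, 99] (4 swaps)

After 1 pass: [36, 52, 80, 95, 61, 60, 28, 99]


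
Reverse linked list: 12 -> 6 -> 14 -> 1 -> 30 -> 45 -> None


Step 1: curr=12, set curr.next=prev(None) | reversed so far: 12
Step 2: curr=6, set curr.next=prev(12) | reversed so far: 6 -> 12
Step 3: curr=14, set curr.next=prev(6) | reversed so far: 14 -> 6 -> 12
Step 4: curr=1, set curr.next=prev(14) | reversed so far: 1 -> 14 -> 6 -> 12
Step 5: curr=30, set curr.next=prev(1) | reversed so far: 30 -> 1 -> 14 -> 6 -> 12
Step 6: curr=45, set curr.next=prev(30) | reversed so far: 45 -> 30 -> 1 -> 14 -> 6 -> 12

45 -> 30 -> 1 -> 14 -> 6 -> 12 -> None


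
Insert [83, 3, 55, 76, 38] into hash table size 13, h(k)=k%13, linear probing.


Insert 83: h=5 -> slot 5
Insert 3: h=3 -> slot 3
Insert 55: h=3, 1 probes -> slot 4
Insert 76: h=11 -> slot 11
Insert 38: h=12 -> slot 12

Table: [None, None, None, 3, 55, 83, None, None, None, None, None, 76, 38]


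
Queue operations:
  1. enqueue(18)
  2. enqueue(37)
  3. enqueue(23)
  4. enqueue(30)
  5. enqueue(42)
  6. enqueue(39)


enqueue(18) -> [18]
enqueue(37) -> [18, 37]
enqueue(23) -> [18, 37, 23]
enqueue(30) -> [18, 37, 23, 30]
enqueue(42) -> [18, 37, 23, 30, 42]
enqueue(39) -> [18, 37, 23, 30, 42, 39]

Final queue: [18, 37, 23, 30, 42, 39]


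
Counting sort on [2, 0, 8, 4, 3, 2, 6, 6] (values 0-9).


Input: [2, 0, 8, 4, 3, 2, 6, 6]
Counts: [1, 0, 2, 1, 1, 0, 2, 0, 1, 0]

Sorted: [0, 2, 2, 3, 4, 6, 6, 8]


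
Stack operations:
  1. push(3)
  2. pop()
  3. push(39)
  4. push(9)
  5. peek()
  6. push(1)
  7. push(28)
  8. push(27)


push(3) -> [3]
pop()->3, []
push(39) -> [39]
push(9) -> [39, 9]
peek()->9
push(1) -> [39, 9, 1]
push(28) -> [39, 9, 1, 28]
push(27) -> [39, 9, 1, 28, 27]

Final stack: [39, 9, 1, 28, 27]


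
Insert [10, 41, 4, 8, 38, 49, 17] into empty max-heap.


Insert 10: [10]
Insert 41: [41, 10]
Insert 4: [41, 10, 4]
Insert 8: [41, 10, 4, 8]
Insert 38: [41, 38, 4, 8, 10]
Insert 49: [49, 38, 41, 8, 10, 4]
Insert 17: [49, 38, 41, 8, 10, 4, 17]

Final heap: [49, 38, 41, 8, 10, 4, 17]


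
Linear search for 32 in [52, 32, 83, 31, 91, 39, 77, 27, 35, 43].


i=0: 52!=32
i=1: 32==32 found!

Found at 1, 2 comps


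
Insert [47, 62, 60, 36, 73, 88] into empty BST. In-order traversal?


Insert 47: root
Insert 62: R from 47
Insert 60: R from 47 -> L from 62
Insert 36: L from 47
Insert 73: R from 47 -> R from 62
Insert 88: R from 47 -> R from 62 -> R from 73

In-order: [36, 47, 60, 62, 73, 88]


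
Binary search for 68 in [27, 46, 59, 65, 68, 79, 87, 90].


Step 1: lo=0, hi=7, mid=3, val=65
Step 2: lo=4, hi=7, mid=5, val=79
Step 3: lo=4, hi=4, mid=4, val=68

Found at index 4


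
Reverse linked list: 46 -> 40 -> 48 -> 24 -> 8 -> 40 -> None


Step 1: curr=46, set curr.next=prev(None) | reversed so far: 46
Step 2: curr=40, set curr.next=prev(46) | reversed so far: 40 -> 46
Step 3: curr=48, set curr.next=prev(40) | reversed so far: 48 -> 40 -> 46
Step 4: curr=24, set curr.next=prev(48) | reversed so far: 24 -> 48 -> 40 -> 46
Step 5: curr=8, set curr.next=prev(24) | reversed so far: 8 -> 24 -> 48 -> 40 -> 46
Step 6: curr=40, set curr.next=prev(8) | reversed so far: 40 -> 8 -> 24 -> 48 -> 40 -> 46

40 -> 8 -> 24 -> 48 -> 40 -> 46 -> None


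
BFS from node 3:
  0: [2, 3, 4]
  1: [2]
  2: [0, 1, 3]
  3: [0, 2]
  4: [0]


Visit 3, enqueue [0, 2]
Visit 0, enqueue [4]
Visit 2, enqueue [1]
Visit 4, enqueue []
Visit 1, enqueue []

BFS order: [3, 0, 2, 4, 1]


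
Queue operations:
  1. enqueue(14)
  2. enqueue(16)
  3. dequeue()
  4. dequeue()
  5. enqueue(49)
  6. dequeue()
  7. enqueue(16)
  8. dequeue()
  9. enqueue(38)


enqueue(14) -> [14]
enqueue(16) -> [14, 16]
dequeue()->14, [16]
dequeue()->16, []
enqueue(49) -> [49]
dequeue()->49, []
enqueue(16) -> [16]
dequeue()->16, []
enqueue(38) -> [38]

Final queue: [38]


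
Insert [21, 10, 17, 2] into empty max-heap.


Insert 21: [21]
Insert 10: [21, 10]
Insert 17: [21, 10, 17]
Insert 2: [21, 10, 17, 2]

Final heap: [21, 10, 17, 2]


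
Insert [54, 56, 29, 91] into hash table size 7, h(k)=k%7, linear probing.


Insert 54: h=5 -> slot 5
Insert 56: h=0 -> slot 0
Insert 29: h=1 -> slot 1
Insert 91: h=0, 2 probes -> slot 2

Table: [56, 29, 91, None, None, 54, None]


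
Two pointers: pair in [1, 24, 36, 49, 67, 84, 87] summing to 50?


lo=0(1)+hi=6(87)=88
lo=0(1)+hi=5(84)=85
lo=0(1)+hi=4(67)=68
lo=0(1)+hi=3(49)=50

Yes: 1+49=50


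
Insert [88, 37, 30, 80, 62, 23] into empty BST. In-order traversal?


Insert 88: root
Insert 37: L from 88
Insert 30: L from 88 -> L from 37
Insert 80: L from 88 -> R from 37
Insert 62: L from 88 -> R from 37 -> L from 80
Insert 23: L from 88 -> L from 37 -> L from 30

In-order: [23, 30, 37, 62, 80, 88]


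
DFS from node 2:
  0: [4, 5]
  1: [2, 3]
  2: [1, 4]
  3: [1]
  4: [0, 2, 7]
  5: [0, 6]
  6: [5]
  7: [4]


Visit 2, push [4, 1]
Visit 1, push [3]
Visit 3, push []
Visit 4, push [7, 0]
Visit 0, push [5]
Visit 5, push [6]
Visit 6, push []
Visit 7, push []

DFS order: [2, 1, 3, 4, 0, 5, 6, 7]


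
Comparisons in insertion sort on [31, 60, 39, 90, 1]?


Algorithm: insertion sort
Input: [31, 60, 39, 90, 1]
Sorted: [1, 31, 39, 60, 90]

8


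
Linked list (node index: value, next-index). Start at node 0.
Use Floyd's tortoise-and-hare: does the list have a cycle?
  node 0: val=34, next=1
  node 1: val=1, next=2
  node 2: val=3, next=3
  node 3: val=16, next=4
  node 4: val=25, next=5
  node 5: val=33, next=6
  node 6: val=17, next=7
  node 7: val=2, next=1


Floyd's tortoise (slow, +1) and hare (fast, +2):
  init: slow=0, fast=0
  step 1: slow=1, fast=2
  step 2: slow=2, fast=4
  step 3: slow=3, fast=6
  step 4: slow=4, fast=1
  step 5: slow=5, fast=3
  step 6: slow=6, fast=5
  step 7: slow=7, fast=7
  slow == fast at node 7: cycle detected

Cycle: yes


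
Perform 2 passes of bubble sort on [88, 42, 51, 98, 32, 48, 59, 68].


Initial: [88, 42, 51, 98, 32, 48, 59, 68]
Pass 1: [42, 51, 88, 32, 48, 59, 68, 98] (6 swaps)
Pass 2: [42, 51, 32, 48, 59, 68, 88, 98] (4 swaps)

After 2 passes: [42, 51, 32, 48, 59, 68, 88, 98]


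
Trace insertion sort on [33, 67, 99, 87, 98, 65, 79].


Initial: [33, 67, 99, 87, 98, 65, 79]
Insert 67: [33, 67, 99, 87, 98, 65, 79]
Insert 99: [33, 67, 99, 87, 98, 65, 79]
Insert 87: [33, 67, 87, 99, 98, 65, 79]
Insert 98: [33, 67, 87, 98, 99, 65, 79]
Insert 65: [33, 65, 67, 87, 98, 99, 79]
Insert 79: [33, 65, 67, 79, 87, 98, 99]

Sorted: [33, 65, 67, 79, 87, 98, 99]


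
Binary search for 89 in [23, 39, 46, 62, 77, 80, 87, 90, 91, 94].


Step 1: lo=0, hi=9, mid=4, val=77
Step 2: lo=5, hi=9, mid=7, val=90
Step 3: lo=5, hi=6, mid=5, val=80
Step 4: lo=6, hi=6, mid=6, val=87

Not found


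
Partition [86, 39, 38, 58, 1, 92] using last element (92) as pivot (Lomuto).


Pivot: 92
  86 <= 92: advance i (no swap)
  39 <= 92: advance i (no swap)
  38 <= 92: advance i (no swap)
  58 <= 92: advance i (no swap)
  1 <= 92: advance i (no swap)
Place pivot at 5: [86, 39, 38, 58, 1, 92]

Partitioned: [86, 39, 38, 58, 1, 92]


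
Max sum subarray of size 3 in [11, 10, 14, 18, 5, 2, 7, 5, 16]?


[0:3]: 35
[1:4]: 42
[2:5]: 37
[3:6]: 25
[4:7]: 14
[5:8]: 14
[6:9]: 28

Max: 42 at [1:4]


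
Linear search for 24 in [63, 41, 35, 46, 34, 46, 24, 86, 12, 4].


i=0: 63!=24
i=1: 41!=24
i=2: 35!=24
i=3: 46!=24
i=4: 34!=24
i=5: 46!=24
i=6: 24==24 found!

Found at 6, 7 comps


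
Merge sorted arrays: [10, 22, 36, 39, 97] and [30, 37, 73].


Take 10 from A
Take 22 from A
Take 30 from B
Take 36 from A
Take 37 from B
Take 39 from A
Take 73 from B

Merged: [10, 22, 30, 36, 37, 39, 73, 97]


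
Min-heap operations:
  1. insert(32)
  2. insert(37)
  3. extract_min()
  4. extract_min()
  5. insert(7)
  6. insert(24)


insert(32) -> [32]
insert(37) -> [32, 37]
extract_min()->32, [37]
extract_min()->37, []
insert(7) -> [7]
insert(24) -> [7, 24]

Final heap: [7, 24]


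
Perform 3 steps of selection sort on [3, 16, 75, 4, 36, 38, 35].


Initial: [3, 16, 75, 4, 36, 38, 35]
Step 1: min=3 at 0
  Swap: [3, 16, 75, 4, 36, 38, 35]
Step 2: min=4 at 3
  Swap: [3, 4, 75, 16, 36, 38, 35]
Step 3: min=16 at 3
  Swap: [3, 4, 16, 75, 36, 38, 35]

After 3 steps: [3, 4, 16, 75, 36, 38, 35]


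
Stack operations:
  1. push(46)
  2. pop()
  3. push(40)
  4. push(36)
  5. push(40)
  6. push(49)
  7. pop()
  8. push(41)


push(46) -> [46]
pop()->46, []
push(40) -> [40]
push(36) -> [40, 36]
push(40) -> [40, 36, 40]
push(49) -> [40, 36, 40, 49]
pop()->49, [40, 36, 40]
push(41) -> [40, 36, 40, 41]

Final stack: [40, 36, 40, 41]


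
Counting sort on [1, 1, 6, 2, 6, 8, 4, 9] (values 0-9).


Input: [1, 1, 6, 2, 6, 8, 4, 9]
Counts: [0, 2, 1, 0, 1, 0, 2, 0, 1, 1]

Sorted: [1, 1, 2, 4, 6, 6, 8, 9]


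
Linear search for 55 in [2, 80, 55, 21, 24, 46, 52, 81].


i=0: 2!=55
i=1: 80!=55
i=2: 55==55 found!

Found at 2, 3 comps


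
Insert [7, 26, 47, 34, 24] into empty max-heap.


Insert 7: [7]
Insert 26: [26, 7]
Insert 47: [47, 7, 26]
Insert 34: [47, 34, 26, 7]
Insert 24: [47, 34, 26, 7, 24]

Final heap: [47, 34, 26, 7, 24]


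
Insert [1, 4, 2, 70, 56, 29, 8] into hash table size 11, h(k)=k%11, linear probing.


Insert 1: h=1 -> slot 1
Insert 4: h=4 -> slot 4
Insert 2: h=2 -> slot 2
Insert 70: h=4, 1 probes -> slot 5
Insert 56: h=1, 2 probes -> slot 3
Insert 29: h=7 -> slot 7
Insert 8: h=8 -> slot 8

Table: [None, 1, 2, 56, 4, 70, None, 29, 8, None, None]


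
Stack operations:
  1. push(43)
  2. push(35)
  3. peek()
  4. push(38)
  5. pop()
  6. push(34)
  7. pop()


push(43) -> [43]
push(35) -> [43, 35]
peek()->35
push(38) -> [43, 35, 38]
pop()->38, [43, 35]
push(34) -> [43, 35, 34]
pop()->34, [43, 35]

Final stack: [43, 35]


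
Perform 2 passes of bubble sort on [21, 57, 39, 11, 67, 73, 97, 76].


Initial: [21, 57, 39, 11, 67, 73, 97, 76]
Pass 1: [21, 39, 11, 57, 67, 73, 76, 97] (3 swaps)
Pass 2: [21, 11, 39, 57, 67, 73, 76, 97] (1 swaps)

After 2 passes: [21, 11, 39, 57, 67, 73, 76, 97]


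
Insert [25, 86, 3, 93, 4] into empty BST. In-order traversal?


Insert 25: root
Insert 86: R from 25
Insert 3: L from 25
Insert 93: R from 25 -> R from 86
Insert 4: L from 25 -> R from 3

In-order: [3, 4, 25, 86, 93]


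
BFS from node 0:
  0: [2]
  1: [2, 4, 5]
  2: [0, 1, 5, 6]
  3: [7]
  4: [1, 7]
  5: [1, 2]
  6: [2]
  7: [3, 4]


Visit 0, enqueue [2]
Visit 2, enqueue [1, 5, 6]
Visit 1, enqueue [4]
Visit 5, enqueue []
Visit 6, enqueue []
Visit 4, enqueue [7]
Visit 7, enqueue [3]
Visit 3, enqueue []

BFS order: [0, 2, 1, 5, 6, 4, 7, 3]


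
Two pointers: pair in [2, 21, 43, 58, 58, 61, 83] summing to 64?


lo=0(2)+hi=6(83)=85
lo=0(2)+hi=5(61)=63
lo=1(21)+hi=5(61)=82
lo=1(21)+hi=4(58)=79
lo=1(21)+hi=3(58)=79
lo=1(21)+hi=2(43)=64

Yes: 21+43=64


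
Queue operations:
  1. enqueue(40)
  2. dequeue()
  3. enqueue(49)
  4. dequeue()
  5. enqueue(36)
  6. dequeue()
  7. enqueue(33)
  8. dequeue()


enqueue(40) -> [40]
dequeue()->40, []
enqueue(49) -> [49]
dequeue()->49, []
enqueue(36) -> [36]
dequeue()->36, []
enqueue(33) -> [33]
dequeue()->33, []

Final queue: []


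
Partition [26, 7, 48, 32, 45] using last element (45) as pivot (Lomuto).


Pivot: 45
  26 <= 45: advance i (no swap)
  7 <= 45: advance i (no swap)
  32 <= 45: swap -> [26, 7, 32, 48, 45]
Place pivot at 3: [26, 7, 32, 45, 48]

Partitioned: [26, 7, 32, 45, 48]


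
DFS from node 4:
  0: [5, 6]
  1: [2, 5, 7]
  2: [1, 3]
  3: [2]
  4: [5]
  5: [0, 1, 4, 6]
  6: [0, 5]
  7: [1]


Visit 4, push [5]
Visit 5, push [6, 1, 0]
Visit 0, push [6]
Visit 6, push []
Visit 1, push [7, 2]
Visit 2, push [3]
Visit 3, push []
Visit 7, push []

DFS order: [4, 5, 0, 6, 1, 2, 3, 7]


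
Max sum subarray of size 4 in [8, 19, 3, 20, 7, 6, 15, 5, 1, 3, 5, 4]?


[0:4]: 50
[1:5]: 49
[2:6]: 36
[3:7]: 48
[4:8]: 33
[5:9]: 27
[6:10]: 24
[7:11]: 14
[8:12]: 13

Max: 50 at [0:4]


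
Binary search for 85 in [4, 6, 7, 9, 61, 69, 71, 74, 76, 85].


Step 1: lo=0, hi=9, mid=4, val=61
Step 2: lo=5, hi=9, mid=7, val=74
Step 3: lo=8, hi=9, mid=8, val=76
Step 4: lo=9, hi=9, mid=9, val=85

Found at index 9


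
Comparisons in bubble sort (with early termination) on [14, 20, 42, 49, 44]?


Algorithm: bubble sort (with early termination)
Input: [14, 20, 42, 49, 44]
Sorted: [14, 20, 42, 44, 49]

7


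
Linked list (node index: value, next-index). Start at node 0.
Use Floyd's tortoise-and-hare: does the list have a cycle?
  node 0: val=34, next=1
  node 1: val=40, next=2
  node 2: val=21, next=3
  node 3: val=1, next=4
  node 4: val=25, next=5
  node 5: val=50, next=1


Floyd's tortoise (slow, +1) and hare (fast, +2):
  init: slow=0, fast=0
  step 1: slow=1, fast=2
  step 2: slow=2, fast=4
  step 3: slow=3, fast=1
  step 4: slow=4, fast=3
  step 5: slow=5, fast=5
  slow == fast at node 5: cycle detected

Cycle: yes


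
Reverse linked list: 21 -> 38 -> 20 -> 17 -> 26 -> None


Step 1: curr=21, set curr.next=prev(None) | reversed so far: 21
Step 2: curr=38, set curr.next=prev(21) | reversed so far: 38 -> 21
Step 3: curr=20, set curr.next=prev(38) | reversed so far: 20 -> 38 -> 21
Step 4: curr=17, set curr.next=prev(20) | reversed so far: 17 -> 20 -> 38 -> 21
Step 5: curr=26, set curr.next=prev(17) | reversed so far: 26 -> 17 -> 20 -> 38 -> 21

26 -> 17 -> 20 -> 38 -> 21 -> None


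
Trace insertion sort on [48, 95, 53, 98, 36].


Initial: [48, 95, 53, 98, 36]
Insert 95: [48, 95, 53, 98, 36]
Insert 53: [48, 53, 95, 98, 36]
Insert 98: [48, 53, 95, 98, 36]
Insert 36: [36, 48, 53, 95, 98]

Sorted: [36, 48, 53, 95, 98]


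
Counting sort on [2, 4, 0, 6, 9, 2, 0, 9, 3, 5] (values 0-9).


Input: [2, 4, 0, 6, 9, 2, 0, 9, 3, 5]
Counts: [2, 0, 2, 1, 1, 1, 1, 0, 0, 2]

Sorted: [0, 0, 2, 2, 3, 4, 5, 6, 9, 9]


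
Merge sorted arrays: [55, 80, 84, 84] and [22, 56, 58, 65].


Take 22 from B
Take 55 from A
Take 56 from B
Take 58 from B
Take 65 from B

Merged: [22, 55, 56, 58, 65, 80, 84, 84]


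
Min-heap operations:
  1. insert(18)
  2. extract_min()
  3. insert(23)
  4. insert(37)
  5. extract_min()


insert(18) -> [18]
extract_min()->18, []
insert(23) -> [23]
insert(37) -> [23, 37]
extract_min()->23, [37]

Final heap: [37]


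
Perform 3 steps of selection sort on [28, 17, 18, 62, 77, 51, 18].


Initial: [28, 17, 18, 62, 77, 51, 18]
Step 1: min=17 at 1
  Swap: [17, 28, 18, 62, 77, 51, 18]
Step 2: min=18 at 2
  Swap: [17, 18, 28, 62, 77, 51, 18]
Step 3: min=18 at 6
  Swap: [17, 18, 18, 62, 77, 51, 28]

After 3 steps: [17, 18, 18, 62, 77, 51, 28]


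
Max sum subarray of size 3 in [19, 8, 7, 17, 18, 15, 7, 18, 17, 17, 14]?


[0:3]: 34
[1:4]: 32
[2:5]: 42
[3:6]: 50
[4:7]: 40
[5:8]: 40
[6:9]: 42
[7:10]: 52
[8:11]: 48

Max: 52 at [7:10]


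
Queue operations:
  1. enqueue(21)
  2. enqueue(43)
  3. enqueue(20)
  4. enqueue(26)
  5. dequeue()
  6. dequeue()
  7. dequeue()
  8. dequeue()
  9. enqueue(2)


enqueue(21) -> [21]
enqueue(43) -> [21, 43]
enqueue(20) -> [21, 43, 20]
enqueue(26) -> [21, 43, 20, 26]
dequeue()->21, [43, 20, 26]
dequeue()->43, [20, 26]
dequeue()->20, [26]
dequeue()->26, []
enqueue(2) -> [2]

Final queue: [2]


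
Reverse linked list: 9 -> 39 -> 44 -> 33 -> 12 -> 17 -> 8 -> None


Step 1: curr=9, set curr.next=prev(None) | reversed so far: 9
Step 2: curr=39, set curr.next=prev(9) | reversed so far: 39 -> 9
Step 3: curr=44, set curr.next=prev(39) | reversed so far: 44 -> 39 -> 9
Step 4: curr=33, set curr.next=prev(44) | reversed so far: 33 -> 44 -> 39 -> 9
Step 5: curr=12, set curr.next=prev(33) | reversed so far: 12 -> 33 -> 44 -> 39 -> 9
Step 6: curr=17, set curr.next=prev(12) | reversed so far: 17 -> 12 -> 33 -> 44 -> 39 -> 9
Step 7: curr=8, set curr.next=prev(17) | reversed so far: 8 -> 17 -> 12 -> 33 -> 44 -> 39 -> 9

8 -> 17 -> 12 -> 33 -> 44 -> 39 -> 9 -> None


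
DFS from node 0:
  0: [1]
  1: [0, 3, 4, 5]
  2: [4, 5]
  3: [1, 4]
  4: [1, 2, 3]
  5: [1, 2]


Visit 0, push [1]
Visit 1, push [5, 4, 3]
Visit 3, push [4]
Visit 4, push [2]
Visit 2, push [5]
Visit 5, push []

DFS order: [0, 1, 3, 4, 2, 5]


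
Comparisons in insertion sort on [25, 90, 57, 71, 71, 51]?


Algorithm: insertion sort
Input: [25, 90, 57, 71, 71, 51]
Sorted: [25, 51, 57, 71, 71, 90]

12


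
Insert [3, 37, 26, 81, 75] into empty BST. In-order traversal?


Insert 3: root
Insert 37: R from 3
Insert 26: R from 3 -> L from 37
Insert 81: R from 3 -> R from 37
Insert 75: R from 3 -> R from 37 -> L from 81

In-order: [3, 26, 37, 75, 81]


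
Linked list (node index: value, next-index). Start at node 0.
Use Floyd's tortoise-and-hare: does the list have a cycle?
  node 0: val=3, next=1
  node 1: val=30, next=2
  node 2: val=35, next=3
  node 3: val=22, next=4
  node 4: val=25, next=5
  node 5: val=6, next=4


Floyd's tortoise (slow, +1) and hare (fast, +2):
  init: slow=0, fast=0
  step 1: slow=1, fast=2
  step 2: slow=2, fast=4
  step 3: slow=3, fast=4
  step 4: slow=4, fast=4
  slow == fast at node 4: cycle detected

Cycle: yes


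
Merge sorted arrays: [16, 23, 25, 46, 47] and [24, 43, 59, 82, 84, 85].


Take 16 from A
Take 23 from A
Take 24 from B
Take 25 from A
Take 43 from B
Take 46 from A
Take 47 from A

Merged: [16, 23, 24, 25, 43, 46, 47, 59, 82, 84, 85]


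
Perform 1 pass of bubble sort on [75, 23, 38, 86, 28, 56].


Initial: [75, 23, 38, 86, 28, 56]
Pass 1: [23, 38, 75, 28, 56, 86] (4 swaps)

After 1 pass: [23, 38, 75, 28, 56, 86]


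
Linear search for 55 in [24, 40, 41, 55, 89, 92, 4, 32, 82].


i=0: 24!=55
i=1: 40!=55
i=2: 41!=55
i=3: 55==55 found!

Found at 3, 4 comps


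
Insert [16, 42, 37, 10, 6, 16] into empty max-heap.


Insert 16: [16]
Insert 42: [42, 16]
Insert 37: [42, 16, 37]
Insert 10: [42, 16, 37, 10]
Insert 6: [42, 16, 37, 10, 6]
Insert 16: [42, 16, 37, 10, 6, 16]

Final heap: [42, 16, 37, 10, 6, 16]


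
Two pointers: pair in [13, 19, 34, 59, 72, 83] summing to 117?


lo=0(13)+hi=5(83)=96
lo=1(19)+hi=5(83)=102
lo=2(34)+hi=5(83)=117

Yes: 34+83=117


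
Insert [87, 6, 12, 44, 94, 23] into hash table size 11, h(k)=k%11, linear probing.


Insert 87: h=10 -> slot 10
Insert 6: h=6 -> slot 6
Insert 12: h=1 -> slot 1
Insert 44: h=0 -> slot 0
Insert 94: h=6, 1 probes -> slot 7
Insert 23: h=1, 1 probes -> slot 2

Table: [44, 12, 23, None, None, None, 6, 94, None, None, 87]


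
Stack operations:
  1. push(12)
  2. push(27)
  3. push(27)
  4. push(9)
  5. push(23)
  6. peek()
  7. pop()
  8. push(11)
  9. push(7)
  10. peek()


push(12) -> [12]
push(27) -> [12, 27]
push(27) -> [12, 27, 27]
push(9) -> [12, 27, 27, 9]
push(23) -> [12, 27, 27, 9, 23]
peek()->23
pop()->23, [12, 27, 27, 9]
push(11) -> [12, 27, 27, 9, 11]
push(7) -> [12, 27, 27, 9, 11, 7]
peek()->7

Final stack: [12, 27, 27, 9, 11, 7]


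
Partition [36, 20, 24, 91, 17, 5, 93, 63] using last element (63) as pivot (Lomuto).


Pivot: 63
  36 <= 63: advance i (no swap)
  20 <= 63: advance i (no swap)
  24 <= 63: advance i (no swap)
  17 <= 63: swap -> [36, 20, 24, 17, 91, 5, 93, 63]
  5 <= 63: swap -> [36, 20, 24, 17, 5, 91, 93, 63]
Place pivot at 5: [36, 20, 24, 17, 5, 63, 93, 91]

Partitioned: [36, 20, 24, 17, 5, 63, 93, 91]


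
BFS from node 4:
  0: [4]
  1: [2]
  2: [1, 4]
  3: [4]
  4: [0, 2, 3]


Visit 4, enqueue [0, 2, 3]
Visit 0, enqueue []
Visit 2, enqueue [1]
Visit 3, enqueue []
Visit 1, enqueue []

BFS order: [4, 0, 2, 3, 1]


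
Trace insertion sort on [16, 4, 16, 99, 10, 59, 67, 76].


Initial: [16, 4, 16, 99, 10, 59, 67, 76]
Insert 4: [4, 16, 16, 99, 10, 59, 67, 76]
Insert 16: [4, 16, 16, 99, 10, 59, 67, 76]
Insert 99: [4, 16, 16, 99, 10, 59, 67, 76]
Insert 10: [4, 10, 16, 16, 99, 59, 67, 76]
Insert 59: [4, 10, 16, 16, 59, 99, 67, 76]
Insert 67: [4, 10, 16, 16, 59, 67, 99, 76]
Insert 76: [4, 10, 16, 16, 59, 67, 76, 99]

Sorted: [4, 10, 16, 16, 59, 67, 76, 99]


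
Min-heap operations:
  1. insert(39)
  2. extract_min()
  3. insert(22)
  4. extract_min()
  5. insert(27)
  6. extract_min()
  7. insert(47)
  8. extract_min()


insert(39) -> [39]
extract_min()->39, []
insert(22) -> [22]
extract_min()->22, []
insert(27) -> [27]
extract_min()->27, []
insert(47) -> [47]
extract_min()->47, []

Final heap: []


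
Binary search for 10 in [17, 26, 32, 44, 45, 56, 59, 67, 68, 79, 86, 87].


Step 1: lo=0, hi=11, mid=5, val=56
Step 2: lo=0, hi=4, mid=2, val=32
Step 3: lo=0, hi=1, mid=0, val=17

Not found


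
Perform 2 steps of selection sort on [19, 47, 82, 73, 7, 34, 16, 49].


Initial: [19, 47, 82, 73, 7, 34, 16, 49]
Step 1: min=7 at 4
  Swap: [7, 47, 82, 73, 19, 34, 16, 49]
Step 2: min=16 at 6
  Swap: [7, 16, 82, 73, 19, 34, 47, 49]

After 2 steps: [7, 16, 82, 73, 19, 34, 47, 49]


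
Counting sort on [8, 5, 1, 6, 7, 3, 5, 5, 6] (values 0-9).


Input: [8, 5, 1, 6, 7, 3, 5, 5, 6]
Counts: [0, 1, 0, 1, 0, 3, 2, 1, 1, 0]

Sorted: [1, 3, 5, 5, 5, 6, 6, 7, 8]


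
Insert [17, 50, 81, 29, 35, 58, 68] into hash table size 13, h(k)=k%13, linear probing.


Insert 17: h=4 -> slot 4
Insert 50: h=11 -> slot 11
Insert 81: h=3 -> slot 3
Insert 29: h=3, 2 probes -> slot 5
Insert 35: h=9 -> slot 9
Insert 58: h=6 -> slot 6
Insert 68: h=3, 4 probes -> slot 7

Table: [None, None, None, 81, 17, 29, 58, 68, None, 35, None, 50, None]


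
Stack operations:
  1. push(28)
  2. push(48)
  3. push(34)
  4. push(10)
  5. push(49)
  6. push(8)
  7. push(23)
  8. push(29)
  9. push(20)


push(28) -> [28]
push(48) -> [28, 48]
push(34) -> [28, 48, 34]
push(10) -> [28, 48, 34, 10]
push(49) -> [28, 48, 34, 10, 49]
push(8) -> [28, 48, 34, 10, 49, 8]
push(23) -> [28, 48, 34, 10, 49, 8, 23]
push(29) -> [28, 48, 34, 10, 49, 8, 23, 29]
push(20) -> [28, 48, 34, 10, 49, 8, 23, 29, 20]

Final stack: [28, 48, 34, 10, 49, 8, 23, 29, 20]


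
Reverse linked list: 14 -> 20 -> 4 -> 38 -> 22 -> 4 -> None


Step 1: curr=14, set curr.next=prev(None) | reversed so far: 14
Step 2: curr=20, set curr.next=prev(14) | reversed so far: 20 -> 14
Step 3: curr=4, set curr.next=prev(20) | reversed so far: 4 -> 20 -> 14
Step 4: curr=38, set curr.next=prev(4) | reversed so far: 38 -> 4 -> 20 -> 14
Step 5: curr=22, set curr.next=prev(38) | reversed so far: 22 -> 38 -> 4 -> 20 -> 14
Step 6: curr=4, set curr.next=prev(22) | reversed so far: 4 -> 22 -> 38 -> 4 -> 20 -> 14

4 -> 22 -> 38 -> 4 -> 20 -> 14 -> None


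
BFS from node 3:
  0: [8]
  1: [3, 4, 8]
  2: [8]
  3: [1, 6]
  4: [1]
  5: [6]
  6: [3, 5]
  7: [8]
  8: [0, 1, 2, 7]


Visit 3, enqueue [1, 6]
Visit 1, enqueue [4, 8]
Visit 6, enqueue [5]
Visit 4, enqueue []
Visit 8, enqueue [0, 2, 7]
Visit 5, enqueue []
Visit 0, enqueue []
Visit 2, enqueue []
Visit 7, enqueue []

BFS order: [3, 1, 6, 4, 8, 5, 0, 2, 7]


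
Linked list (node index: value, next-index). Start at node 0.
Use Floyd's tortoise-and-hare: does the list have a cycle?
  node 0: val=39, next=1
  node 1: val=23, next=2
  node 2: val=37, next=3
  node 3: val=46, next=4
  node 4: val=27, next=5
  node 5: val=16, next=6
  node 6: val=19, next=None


Floyd's tortoise (slow, +1) and hare (fast, +2):
  init: slow=0, fast=0
  step 1: slow=1, fast=2
  step 2: slow=2, fast=4
  step 3: slow=3, fast=6
  step 4: fast -> None, no cycle

Cycle: no


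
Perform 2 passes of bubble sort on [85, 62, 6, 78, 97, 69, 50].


Initial: [85, 62, 6, 78, 97, 69, 50]
Pass 1: [62, 6, 78, 85, 69, 50, 97] (5 swaps)
Pass 2: [6, 62, 78, 69, 50, 85, 97] (3 swaps)

After 2 passes: [6, 62, 78, 69, 50, 85, 97]


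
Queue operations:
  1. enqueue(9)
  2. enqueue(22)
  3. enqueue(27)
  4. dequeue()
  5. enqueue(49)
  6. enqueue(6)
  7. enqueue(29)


enqueue(9) -> [9]
enqueue(22) -> [9, 22]
enqueue(27) -> [9, 22, 27]
dequeue()->9, [22, 27]
enqueue(49) -> [22, 27, 49]
enqueue(6) -> [22, 27, 49, 6]
enqueue(29) -> [22, 27, 49, 6, 29]

Final queue: [22, 27, 49, 6, 29]


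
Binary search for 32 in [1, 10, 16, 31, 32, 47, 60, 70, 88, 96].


Step 1: lo=0, hi=9, mid=4, val=32

Found at index 4


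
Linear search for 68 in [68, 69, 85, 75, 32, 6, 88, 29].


i=0: 68==68 found!

Found at 0, 1 comps


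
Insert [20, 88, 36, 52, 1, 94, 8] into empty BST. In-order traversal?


Insert 20: root
Insert 88: R from 20
Insert 36: R from 20 -> L from 88
Insert 52: R from 20 -> L from 88 -> R from 36
Insert 1: L from 20
Insert 94: R from 20 -> R from 88
Insert 8: L from 20 -> R from 1

In-order: [1, 8, 20, 36, 52, 88, 94]


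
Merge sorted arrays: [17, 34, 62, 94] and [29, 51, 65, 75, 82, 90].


Take 17 from A
Take 29 from B
Take 34 from A
Take 51 from B
Take 62 from A
Take 65 from B
Take 75 from B
Take 82 from B
Take 90 from B

Merged: [17, 29, 34, 51, 62, 65, 75, 82, 90, 94]


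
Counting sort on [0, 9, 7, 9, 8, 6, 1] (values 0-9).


Input: [0, 9, 7, 9, 8, 6, 1]
Counts: [1, 1, 0, 0, 0, 0, 1, 1, 1, 2]

Sorted: [0, 1, 6, 7, 8, 9, 9]


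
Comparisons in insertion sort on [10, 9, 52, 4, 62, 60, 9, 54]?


Algorithm: insertion sort
Input: [10, 9, 52, 4, 62, 60, 9, 54]
Sorted: [4, 9, 9, 10, 52, 54, 60, 62]

16


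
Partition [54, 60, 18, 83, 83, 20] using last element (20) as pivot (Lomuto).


Pivot: 20
  18 <= 20: swap -> [18, 60, 54, 83, 83, 20]
Place pivot at 1: [18, 20, 54, 83, 83, 60]

Partitioned: [18, 20, 54, 83, 83, 60]


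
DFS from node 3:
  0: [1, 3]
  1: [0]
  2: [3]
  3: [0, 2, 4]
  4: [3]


Visit 3, push [4, 2, 0]
Visit 0, push [1]
Visit 1, push []
Visit 2, push []
Visit 4, push []

DFS order: [3, 0, 1, 2, 4]


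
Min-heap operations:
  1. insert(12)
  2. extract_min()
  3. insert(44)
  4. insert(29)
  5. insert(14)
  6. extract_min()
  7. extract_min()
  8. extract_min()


insert(12) -> [12]
extract_min()->12, []
insert(44) -> [44]
insert(29) -> [29, 44]
insert(14) -> [14, 44, 29]
extract_min()->14, [29, 44]
extract_min()->29, [44]
extract_min()->44, []

Final heap: []


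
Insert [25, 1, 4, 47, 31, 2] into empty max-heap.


Insert 25: [25]
Insert 1: [25, 1]
Insert 4: [25, 1, 4]
Insert 47: [47, 25, 4, 1]
Insert 31: [47, 31, 4, 1, 25]
Insert 2: [47, 31, 4, 1, 25, 2]

Final heap: [47, 31, 4, 1, 25, 2]


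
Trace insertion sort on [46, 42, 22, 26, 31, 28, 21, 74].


Initial: [46, 42, 22, 26, 31, 28, 21, 74]
Insert 42: [42, 46, 22, 26, 31, 28, 21, 74]
Insert 22: [22, 42, 46, 26, 31, 28, 21, 74]
Insert 26: [22, 26, 42, 46, 31, 28, 21, 74]
Insert 31: [22, 26, 31, 42, 46, 28, 21, 74]
Insert 28: [22, 26, 28, 31, 42, 46, 21, 74]
Insert 21: [21, 22, 26, 28, 31, 42, 46, 74]
Insert 74: [21, 22, 26, 28, 31, 42, 46, 74]

Sorted: [21, 22, 26, 28, 31, 42, 46, 74]


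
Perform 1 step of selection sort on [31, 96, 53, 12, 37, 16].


Initial: [31, 96, 53, 12, 37, 16]
Step 1: min=12 at 3
  Swap: [12, 96, 53, 31, 37, 16]

After 1 step: [12, 96, 53, 31, 37, 16]


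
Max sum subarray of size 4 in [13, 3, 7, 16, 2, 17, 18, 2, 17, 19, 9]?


[0:4]: 39
[1:5]: 28
[2:6]: 42
[3:7]: 53
[4:8]: 39
[5:9]: 54
[6:10]: 56
[7:11]: 47

Max: 56 at [6:10]


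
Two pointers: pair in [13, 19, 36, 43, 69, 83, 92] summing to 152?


lo=0(13)+hi=6(92)=105
lo=1(19)+hi=6(92)=111
lo=2(36)+hi=6(92)=128
lo=3(43)+hi=6(92)=135
lo=4(69)+hi=6(92)=161
lo=4(69)+hi=5(83)=152

Yes: 69+83=152


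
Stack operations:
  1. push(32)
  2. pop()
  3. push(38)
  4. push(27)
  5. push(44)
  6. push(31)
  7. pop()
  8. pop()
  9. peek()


push(32) -> [32]
pop()->32, []
push(38) -> [38]
push(27) -> [38, 27]
push(44) -> [38, 27, 44]
push(31) -> [38, 27, 44, 31]
pop()->31, [38, 27, 44]
pop()->44, [38, 27]
peek()->27

Final stack: [38, 27]


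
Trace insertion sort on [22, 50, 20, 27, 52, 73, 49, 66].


Initial: [22, 50, 20, 27, 52, 73, 49, 66]
Insert 50: [22, 50, 20, 27, 52, 73, 49, 66]
Insert 20: [20, 22, 50, 27, 52, 73, 49, 66]
Insert 27: [20, 22, 27, 50, 52, 73, 49, 66]
Insert 52: [20, 22, 27, 50, 52, 73, 49, 66]
Insert 73: [20, 22, 27, 50, 52, 73, 49, 66]
Insert 49: [20, 22, 27, 49, 50, 52, 73, 66]
Insert 66: [20, 22, 27, 49, 50, 52, 66, 73]

Sorted: [20, 22, 27, 49, 50, 52, 66, 73]


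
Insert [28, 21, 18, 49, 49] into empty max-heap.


Insert 28: [28]
Insert 21: [28, 21]
Insert 18: [28, 21, 18]
Insert 49: [49, 28, 18, 21]
Insert 49: [49, 49, 18, 21, 28]

Final heap: [49, 49, 18, 21, 28]


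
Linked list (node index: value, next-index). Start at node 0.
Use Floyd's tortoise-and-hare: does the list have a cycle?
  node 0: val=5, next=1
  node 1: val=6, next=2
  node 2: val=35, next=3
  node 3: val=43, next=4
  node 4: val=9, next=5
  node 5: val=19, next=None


Floyd's tortoise (slow, +1) and hare (fast, +2):
  init: slow=0, fast=0
  step 1: slow=1, fast=2
  step 2: slow=2, fast=4
  step 3: fast 4->5->None, no cycle

Cycle: no
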